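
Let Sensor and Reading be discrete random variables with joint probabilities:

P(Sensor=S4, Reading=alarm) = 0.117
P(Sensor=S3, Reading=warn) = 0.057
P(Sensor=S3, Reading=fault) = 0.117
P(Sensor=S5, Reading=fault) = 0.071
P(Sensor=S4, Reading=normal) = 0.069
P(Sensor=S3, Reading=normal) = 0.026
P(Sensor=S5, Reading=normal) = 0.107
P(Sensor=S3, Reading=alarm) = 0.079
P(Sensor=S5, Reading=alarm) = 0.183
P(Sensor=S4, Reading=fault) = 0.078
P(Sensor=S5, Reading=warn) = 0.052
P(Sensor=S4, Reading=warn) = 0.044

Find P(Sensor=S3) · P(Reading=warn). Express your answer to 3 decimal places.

0.043

P(Sensor=S3) = 0.026 + 0.057 + 0.079 + 0.117 = 0.279.
P(Reading=warn) = 0.057 + 0.044 + 0.052 = 0.153.
Product: 0.279 × 0.153 = 0.043.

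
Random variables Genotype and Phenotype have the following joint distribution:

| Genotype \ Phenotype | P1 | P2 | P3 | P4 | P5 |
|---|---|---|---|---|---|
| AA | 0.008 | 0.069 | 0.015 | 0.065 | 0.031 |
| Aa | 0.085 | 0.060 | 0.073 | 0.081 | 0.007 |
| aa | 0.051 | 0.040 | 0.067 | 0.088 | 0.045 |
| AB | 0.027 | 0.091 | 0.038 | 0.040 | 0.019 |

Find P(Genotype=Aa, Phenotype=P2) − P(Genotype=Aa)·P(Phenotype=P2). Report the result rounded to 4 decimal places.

-0.0196

P(Genotype=Aa) = 0.085 + 0.060 + 0.073 + 0.081 + 0.007 = 0.306.
P(Phenotype=P2) = 0.069 + 0.060 + 0.040 + 0.091 = 0.260.
P(Genotype=Aa, Phenotype=P2) − P(Genotype=Aa)P(Phenotype=P2) = 0.060 − 0.306×0.260 = -0.0196.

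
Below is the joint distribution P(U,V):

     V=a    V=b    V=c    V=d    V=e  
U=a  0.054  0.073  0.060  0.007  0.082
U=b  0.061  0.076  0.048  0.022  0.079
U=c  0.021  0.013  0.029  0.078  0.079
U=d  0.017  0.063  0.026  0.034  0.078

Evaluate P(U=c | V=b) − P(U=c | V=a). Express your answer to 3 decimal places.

P(V=b) = 0.073 + 0.076 + 0.013 + 0.063 = 0.225; P(U=c | V=b) = 0.013/0.225 = 0.0578.
P(V=a) = 0.054 + 0.061 + 0.021 + 0.017 = 0.153; P(U=c | V=a) = 0.021/0.153 = 0.1373.
Difference = -0.079.

-0.079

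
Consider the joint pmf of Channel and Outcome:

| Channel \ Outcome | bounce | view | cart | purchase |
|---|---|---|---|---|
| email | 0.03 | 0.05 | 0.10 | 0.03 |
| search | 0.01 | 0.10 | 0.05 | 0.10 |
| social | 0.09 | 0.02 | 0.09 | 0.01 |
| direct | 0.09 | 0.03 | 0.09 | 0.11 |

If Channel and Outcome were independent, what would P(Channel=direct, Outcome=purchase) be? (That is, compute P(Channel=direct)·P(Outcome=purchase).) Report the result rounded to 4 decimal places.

P(Channel=direct) = 0.09 + 0.03 + 0.09 + 0.11 = 0.32.
P(Outcome=purchase) = 0.03 + 0.10 + 0.01 + 0.11 = 0.25.
Product: 0.32 × 0.25 = 0.0800.

0.0800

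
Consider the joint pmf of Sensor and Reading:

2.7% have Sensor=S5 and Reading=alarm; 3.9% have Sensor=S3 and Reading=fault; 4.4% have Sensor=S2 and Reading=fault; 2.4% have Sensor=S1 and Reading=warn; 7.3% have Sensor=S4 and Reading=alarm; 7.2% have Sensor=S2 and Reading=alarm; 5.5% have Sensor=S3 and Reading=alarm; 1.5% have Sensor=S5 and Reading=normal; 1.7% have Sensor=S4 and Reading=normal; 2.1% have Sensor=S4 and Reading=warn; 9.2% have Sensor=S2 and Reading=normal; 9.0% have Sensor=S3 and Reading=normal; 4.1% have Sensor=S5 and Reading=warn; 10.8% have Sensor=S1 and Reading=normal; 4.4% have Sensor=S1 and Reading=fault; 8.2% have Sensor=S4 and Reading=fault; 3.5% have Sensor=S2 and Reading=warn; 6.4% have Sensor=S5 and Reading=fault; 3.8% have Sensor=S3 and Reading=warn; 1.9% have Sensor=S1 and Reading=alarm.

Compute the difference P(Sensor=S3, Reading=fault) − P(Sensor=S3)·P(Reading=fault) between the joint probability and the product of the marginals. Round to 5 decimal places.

-0.02161

P(Sensor=S3) = 0.090 + 0.038 + 0.055 + 0.039 = 0.222.
P(Reading=fault) = 0.044 + 0.044 + 0.039 + 0.082 + 0.064 = 0.273.
P(Sensor=S3, Reading=fault) − P(Sensor=S3)P(Reading=fault) = 0.039 − 0.222×0.273 = -0.02161.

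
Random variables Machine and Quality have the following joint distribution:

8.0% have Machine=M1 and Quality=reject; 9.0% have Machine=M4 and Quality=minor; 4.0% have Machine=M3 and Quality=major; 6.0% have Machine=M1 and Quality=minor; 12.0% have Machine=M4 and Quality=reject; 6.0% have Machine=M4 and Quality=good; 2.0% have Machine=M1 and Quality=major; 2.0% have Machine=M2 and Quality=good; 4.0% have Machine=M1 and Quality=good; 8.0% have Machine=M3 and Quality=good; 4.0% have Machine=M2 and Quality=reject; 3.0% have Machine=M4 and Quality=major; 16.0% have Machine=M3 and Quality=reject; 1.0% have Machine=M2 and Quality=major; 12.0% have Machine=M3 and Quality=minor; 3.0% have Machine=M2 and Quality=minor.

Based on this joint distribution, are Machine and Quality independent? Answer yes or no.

yes

Every cell satisfies P(Machine,Quality) = P(Machine)·P(Quality). For instance P(Machine=M1) = 0.200, P(Quality=good) = 0.200, and 0.200×0.200 = 0.040 matches the joint entry. So Machine and Quality are independent.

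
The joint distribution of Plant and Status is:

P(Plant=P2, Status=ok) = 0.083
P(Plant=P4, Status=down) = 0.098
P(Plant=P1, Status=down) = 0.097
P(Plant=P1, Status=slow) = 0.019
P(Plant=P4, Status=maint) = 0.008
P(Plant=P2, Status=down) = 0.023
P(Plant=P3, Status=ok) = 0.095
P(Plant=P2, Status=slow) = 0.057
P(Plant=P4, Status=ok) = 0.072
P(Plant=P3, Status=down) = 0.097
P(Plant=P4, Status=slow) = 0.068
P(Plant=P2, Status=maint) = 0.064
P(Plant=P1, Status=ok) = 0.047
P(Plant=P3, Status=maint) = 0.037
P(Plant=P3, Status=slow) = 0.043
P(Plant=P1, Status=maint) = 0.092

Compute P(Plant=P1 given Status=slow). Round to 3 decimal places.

P(Status=slow) = 0.019 + 0.057 + 0.043 + 0.068 = 0.187.
P(Plant=P1 | Status=slow) = 0.019/0.187 = 0.102.

0.102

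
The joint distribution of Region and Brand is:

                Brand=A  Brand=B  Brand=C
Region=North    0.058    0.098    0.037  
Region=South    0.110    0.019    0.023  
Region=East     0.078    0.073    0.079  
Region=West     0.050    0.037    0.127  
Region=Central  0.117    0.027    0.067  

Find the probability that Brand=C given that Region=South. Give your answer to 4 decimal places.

P(Region=South) = 0.110 + 0.019 + 0.023 = 0.152.
P(Brand=C | Region=South) = 0.023/0.152 = 0.1513.

0.1513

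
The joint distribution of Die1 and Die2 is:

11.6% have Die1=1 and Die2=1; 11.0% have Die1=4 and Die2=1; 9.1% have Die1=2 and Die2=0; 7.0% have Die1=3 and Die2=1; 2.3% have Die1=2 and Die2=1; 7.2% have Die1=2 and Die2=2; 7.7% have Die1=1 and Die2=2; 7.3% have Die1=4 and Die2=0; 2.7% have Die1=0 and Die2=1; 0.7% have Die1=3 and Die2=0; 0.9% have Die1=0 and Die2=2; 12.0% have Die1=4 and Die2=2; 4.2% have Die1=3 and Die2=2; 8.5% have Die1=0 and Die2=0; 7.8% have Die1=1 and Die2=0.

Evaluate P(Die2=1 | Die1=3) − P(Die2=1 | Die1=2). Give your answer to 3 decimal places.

P(Die1=3) = 0.007 + 0.070 + 0.042 = 0.119; P(Die2=1 | Die1=3) = 0.070/0.119 = 0.5882.
P(Die1=2) = 0.091 + 0.023 + 0.072 = 0.186; P(Die2=1 | Die1=2) = 0.023/0.186 = 0.1237.
Difference = 0.465.

0.465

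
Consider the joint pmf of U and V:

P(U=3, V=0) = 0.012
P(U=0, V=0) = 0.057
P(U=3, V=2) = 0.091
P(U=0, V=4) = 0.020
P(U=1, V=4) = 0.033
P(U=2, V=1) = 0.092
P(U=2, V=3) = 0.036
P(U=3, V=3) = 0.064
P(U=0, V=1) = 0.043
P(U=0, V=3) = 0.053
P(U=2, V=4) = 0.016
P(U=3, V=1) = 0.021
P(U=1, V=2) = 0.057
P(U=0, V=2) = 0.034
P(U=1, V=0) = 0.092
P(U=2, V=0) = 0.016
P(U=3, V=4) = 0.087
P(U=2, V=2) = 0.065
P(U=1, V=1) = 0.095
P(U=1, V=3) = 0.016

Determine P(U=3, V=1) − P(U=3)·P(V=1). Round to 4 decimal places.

P(U=3) = 0.012 + 0.021 + 0.091 + 0.064 + 0.087 = 0.275.
P(V=1) = 0.043 + 0.095 + 0.092 + 0.021 = 0.251.
P(U=3, V=1) − P(U=3)P(V=1) = 0.021 − 0.275×0.251 = -0.0480.

-0.0480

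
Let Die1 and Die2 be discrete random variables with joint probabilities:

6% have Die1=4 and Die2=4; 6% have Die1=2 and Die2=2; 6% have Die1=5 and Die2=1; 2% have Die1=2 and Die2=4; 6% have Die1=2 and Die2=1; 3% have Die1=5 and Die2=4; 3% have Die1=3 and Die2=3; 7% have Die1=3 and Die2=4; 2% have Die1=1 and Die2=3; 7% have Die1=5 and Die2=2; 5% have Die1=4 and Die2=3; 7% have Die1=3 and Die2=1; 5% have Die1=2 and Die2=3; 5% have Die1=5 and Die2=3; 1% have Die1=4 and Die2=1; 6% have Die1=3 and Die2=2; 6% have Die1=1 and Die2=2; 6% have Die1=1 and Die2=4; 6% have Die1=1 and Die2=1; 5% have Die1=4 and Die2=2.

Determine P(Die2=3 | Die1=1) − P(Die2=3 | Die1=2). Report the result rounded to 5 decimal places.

-0.16316

P(Die1=1) = 0.06 + 0.06 + 0.02 + 0.06 = 0.20; P(Die2=3 | Die1=1) = 0.02/0.20 = 0.100000.
P(Die1=2) = 0.06 + 0.06 + 0.05 + 0.02 = 0.19; P(Die2=3 | Die1=2) = 0.05/0.19 = 0.263158.
Difference = -0.16316.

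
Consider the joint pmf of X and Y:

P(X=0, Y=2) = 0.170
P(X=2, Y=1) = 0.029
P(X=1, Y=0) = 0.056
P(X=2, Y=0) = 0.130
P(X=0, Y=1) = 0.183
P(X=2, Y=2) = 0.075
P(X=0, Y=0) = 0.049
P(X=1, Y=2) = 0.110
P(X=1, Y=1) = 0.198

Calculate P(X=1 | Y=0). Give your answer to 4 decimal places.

0.2383

P(Y=0) = 0.049 + 0.056 + 0.130 = 0.235.
P(X=1 | Y=0) = 0.056/0.235 = 0.2383.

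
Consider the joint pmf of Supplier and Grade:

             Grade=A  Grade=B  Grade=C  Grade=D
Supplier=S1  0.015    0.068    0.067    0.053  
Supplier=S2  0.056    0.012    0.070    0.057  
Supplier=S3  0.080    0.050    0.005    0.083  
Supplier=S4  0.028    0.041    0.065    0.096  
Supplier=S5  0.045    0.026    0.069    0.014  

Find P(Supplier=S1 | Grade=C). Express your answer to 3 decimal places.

P(Grade=C) = 0.067 + 0.070 + 0.005 + 0.065 + 0.069 = 0.276.
P(Supplier=S1 | Grade=C) = 0.067/0.276 = 0.243.

0.243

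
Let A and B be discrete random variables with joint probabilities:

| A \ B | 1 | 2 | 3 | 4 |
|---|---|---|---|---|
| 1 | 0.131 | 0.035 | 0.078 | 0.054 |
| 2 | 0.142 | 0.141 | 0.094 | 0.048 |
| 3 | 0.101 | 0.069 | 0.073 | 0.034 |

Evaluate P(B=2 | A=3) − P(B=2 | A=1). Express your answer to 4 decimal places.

0.1316

P(A=3) = 0.101 + 0.069 + 0.073 + 0.034 = 0.277; P(B=2 | A=3) = 0.069/0.277 = 0.24910.
P(A=1) = 0.131 + 0.035 + 0.078 + 0.054 = 0.298; P(B=2 | A=1) = 0.035/0.298 = 0.11745.
Difference = 0.1316.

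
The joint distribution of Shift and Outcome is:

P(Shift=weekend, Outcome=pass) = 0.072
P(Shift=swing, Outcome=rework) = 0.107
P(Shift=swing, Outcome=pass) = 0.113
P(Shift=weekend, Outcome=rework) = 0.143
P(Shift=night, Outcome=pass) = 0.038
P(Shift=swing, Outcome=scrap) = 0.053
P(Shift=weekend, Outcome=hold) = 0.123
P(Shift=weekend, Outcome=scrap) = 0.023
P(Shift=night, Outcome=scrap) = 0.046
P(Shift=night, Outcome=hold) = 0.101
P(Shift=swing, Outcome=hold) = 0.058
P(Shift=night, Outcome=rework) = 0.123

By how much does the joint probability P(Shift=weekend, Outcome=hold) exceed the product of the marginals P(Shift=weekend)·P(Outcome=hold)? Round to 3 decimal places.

0.021

P(Shift=weekend) = 0.072 + 0.143 + 0.023 + 0.123 = 0.361.
P(Outcome=hold) = 0.058 + 0.101 + 0.123 = 0.282.
P(Shift=weekend, Outcome=hold) − P(Shift=weekend)P(Outcome=hold) = 0.123 − 0.361×0.282 = 0.021.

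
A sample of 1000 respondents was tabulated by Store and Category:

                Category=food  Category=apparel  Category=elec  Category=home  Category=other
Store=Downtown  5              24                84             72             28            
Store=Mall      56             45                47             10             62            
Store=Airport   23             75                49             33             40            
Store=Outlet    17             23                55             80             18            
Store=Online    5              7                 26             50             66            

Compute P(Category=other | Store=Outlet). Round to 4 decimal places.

0.0933

Total with Store=Outlet: 17 + 23 + 55 + 80 + 18 = 193.
P(Category=other | Store=Outlet) = 18/193 = 0.0933.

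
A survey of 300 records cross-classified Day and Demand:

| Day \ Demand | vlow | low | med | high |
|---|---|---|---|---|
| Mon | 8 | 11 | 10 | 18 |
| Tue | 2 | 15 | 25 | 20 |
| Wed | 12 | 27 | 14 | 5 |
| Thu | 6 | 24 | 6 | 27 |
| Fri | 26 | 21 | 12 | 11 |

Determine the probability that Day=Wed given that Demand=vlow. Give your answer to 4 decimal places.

Total with Demand=vlow: 8 + 2 + 12 + 6 + 26 = 54.
P(Day=Wed | Demand=vlow) = 12/54 = 0.2222.

0.2222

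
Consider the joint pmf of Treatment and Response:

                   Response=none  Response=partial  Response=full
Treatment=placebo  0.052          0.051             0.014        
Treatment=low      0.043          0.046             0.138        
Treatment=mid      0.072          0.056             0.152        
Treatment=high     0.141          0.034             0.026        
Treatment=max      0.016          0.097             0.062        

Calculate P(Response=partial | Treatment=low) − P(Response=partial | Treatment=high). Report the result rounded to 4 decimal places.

P(Treatment=low) = 0.043 + 0.046 + 0.138 = 0.227; P(Response=partial | Treatment=low) = 0.046/0.227 = 0.20264.
P(Treatment=high) = 0.141 + 0.034 + 0.026 = 0.201; P(Response=partial | Treatment=high) = 0.034/0.201 = 0.16915.
Difference = 0.0335.

0.0335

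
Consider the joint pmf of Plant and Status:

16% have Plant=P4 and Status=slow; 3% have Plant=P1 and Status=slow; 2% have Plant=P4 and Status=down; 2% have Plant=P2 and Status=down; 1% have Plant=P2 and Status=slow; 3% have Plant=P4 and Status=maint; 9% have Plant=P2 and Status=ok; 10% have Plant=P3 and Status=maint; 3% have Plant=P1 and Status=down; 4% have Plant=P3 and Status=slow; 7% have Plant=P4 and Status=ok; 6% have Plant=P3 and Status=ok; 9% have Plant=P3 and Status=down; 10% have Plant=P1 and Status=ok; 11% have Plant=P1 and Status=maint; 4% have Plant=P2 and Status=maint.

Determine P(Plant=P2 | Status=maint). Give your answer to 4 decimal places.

0.1429

P(Status=maint) = 0.11 + 0.04 + 0.10 + 0.03 = 0.28.
P(Plant=P2 | Status=maint) = 0.04/0.28 = 0.1429.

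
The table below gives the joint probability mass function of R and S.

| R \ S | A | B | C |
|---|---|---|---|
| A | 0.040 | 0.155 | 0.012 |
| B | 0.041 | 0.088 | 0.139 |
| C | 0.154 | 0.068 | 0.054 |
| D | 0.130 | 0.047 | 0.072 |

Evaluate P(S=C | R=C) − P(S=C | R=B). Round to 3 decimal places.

-0.323

P(R=C) = 0.154 + 0.068 + 0.054 = 0.276; P(S=C | R=C) = 0.054/0.276 = 0.1957.
P(R=B) = 0.041 + 0.088 + 0.139 = 0.268; P(S=C | R=B) = 0.139/0.268 = 0.5187.
Difference = -0.323.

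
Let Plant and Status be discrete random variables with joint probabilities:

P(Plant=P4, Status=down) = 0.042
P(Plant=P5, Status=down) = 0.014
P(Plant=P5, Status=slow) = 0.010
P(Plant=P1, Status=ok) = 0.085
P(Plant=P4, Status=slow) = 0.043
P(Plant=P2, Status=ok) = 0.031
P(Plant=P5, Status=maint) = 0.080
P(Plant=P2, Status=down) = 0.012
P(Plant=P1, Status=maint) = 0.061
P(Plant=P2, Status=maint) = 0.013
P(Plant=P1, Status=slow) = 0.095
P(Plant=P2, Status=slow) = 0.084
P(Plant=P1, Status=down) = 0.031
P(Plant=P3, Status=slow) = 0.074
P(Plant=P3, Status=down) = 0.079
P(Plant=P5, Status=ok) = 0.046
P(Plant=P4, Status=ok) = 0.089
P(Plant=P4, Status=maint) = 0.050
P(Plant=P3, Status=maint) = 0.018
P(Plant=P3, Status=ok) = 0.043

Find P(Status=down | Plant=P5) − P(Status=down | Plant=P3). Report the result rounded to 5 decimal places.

P(Plant=P5) = 0.046 + 0.010 + 0.014 + 0.080 = 0.150; P(Status=down | Plant=P5) = 0.014/0.150 = 0.093333.
P(Plant=P3) = 0.043 + 0.074 + 0.079 + 0.018 = 0.214; P(Status=down | Plant=P3) = 0.079/0.214 = 0.369159.
Difference = -0.27583.

-0.27583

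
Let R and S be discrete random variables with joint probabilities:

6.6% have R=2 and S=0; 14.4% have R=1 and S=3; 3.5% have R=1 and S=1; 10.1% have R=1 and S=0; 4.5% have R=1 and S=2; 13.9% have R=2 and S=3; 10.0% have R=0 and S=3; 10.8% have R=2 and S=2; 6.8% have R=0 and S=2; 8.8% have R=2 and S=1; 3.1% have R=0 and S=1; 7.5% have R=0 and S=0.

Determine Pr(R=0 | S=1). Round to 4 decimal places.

0.2013

P(S=1) = 0.031 + 0.035 + 0.088 = 0.154.
P(R=0 | S=1) = 0.031/0.154 = 0.2013.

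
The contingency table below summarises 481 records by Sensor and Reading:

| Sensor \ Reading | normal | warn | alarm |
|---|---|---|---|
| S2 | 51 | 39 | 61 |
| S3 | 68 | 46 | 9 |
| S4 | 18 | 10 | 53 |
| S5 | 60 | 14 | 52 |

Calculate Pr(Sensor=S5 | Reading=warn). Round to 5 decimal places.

0.12844

Total with Reading=warn: 39 + 46 + 10 + 14 = 109.
P(Sensor=S5 | Reading=warn) = 14/109 = 0.12844.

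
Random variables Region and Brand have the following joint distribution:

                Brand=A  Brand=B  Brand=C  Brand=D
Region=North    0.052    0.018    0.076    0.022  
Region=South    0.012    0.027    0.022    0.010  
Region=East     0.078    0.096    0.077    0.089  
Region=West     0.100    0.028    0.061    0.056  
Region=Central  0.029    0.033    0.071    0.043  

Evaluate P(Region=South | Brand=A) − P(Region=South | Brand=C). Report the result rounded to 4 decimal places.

-0.0274

P(Brand=A) = 0.052 + 0.012 + 0.078 + 0.100 + 0.029 = 0.271; P(Region=South | Brand=A) = 0.012/0.271 = 0.04428.
P(Brand=C) = 0.076 + 0.022 + 0.077 + 0.061 + 0.071 = 0.307; P(Region=South | Brand=C) = 0.022/0.307 = 0.07166.
Difference = -0.0274.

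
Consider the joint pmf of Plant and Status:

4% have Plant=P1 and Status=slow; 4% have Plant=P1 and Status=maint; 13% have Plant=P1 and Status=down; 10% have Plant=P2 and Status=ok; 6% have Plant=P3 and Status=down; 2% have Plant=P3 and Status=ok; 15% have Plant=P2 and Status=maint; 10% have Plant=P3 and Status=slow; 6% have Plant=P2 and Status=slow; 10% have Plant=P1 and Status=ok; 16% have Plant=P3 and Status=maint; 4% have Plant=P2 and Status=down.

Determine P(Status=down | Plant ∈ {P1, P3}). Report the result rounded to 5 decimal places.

0.29231

P(Plant=P1) = 0.10 + 0.04 + 0.13 + 0.04 = 0.31.
P(Plant=P3) = 0.02 + 0.10 + 0.06 + 0.16 = 0.34.
P(Plant ∈ {P1, P3}) = 0.31 + 0.34 = 0.65; P(Status=down, Plant ∈ {P1, P3}) = 0.13 + 0.06 = 0.19.
P(Status=down | Plant ∈ {P1, P3}) = 0.19/0.65 = 0.29231.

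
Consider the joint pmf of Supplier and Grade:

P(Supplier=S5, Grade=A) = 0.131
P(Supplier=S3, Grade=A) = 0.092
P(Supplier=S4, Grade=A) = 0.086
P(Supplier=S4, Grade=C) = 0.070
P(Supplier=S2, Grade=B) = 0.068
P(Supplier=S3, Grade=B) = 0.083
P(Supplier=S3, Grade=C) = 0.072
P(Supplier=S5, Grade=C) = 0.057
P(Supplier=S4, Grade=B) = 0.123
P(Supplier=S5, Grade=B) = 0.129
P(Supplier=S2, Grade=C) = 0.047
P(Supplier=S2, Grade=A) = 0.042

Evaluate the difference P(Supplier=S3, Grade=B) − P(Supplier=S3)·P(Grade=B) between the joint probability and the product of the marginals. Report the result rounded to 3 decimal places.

P(Supplier=S3) = 0.092 + 0.083 + 0.072 = 0.247.
P(Grade=B) = 0.068 + 0.083 + 0.123 + 0.129 = 0.403.
P(Supplier=S3, Grade=B) − P(Supplier=S3)P(Grade=B) = 0.083 − 0.247×0.403 = -0.017.

-0.017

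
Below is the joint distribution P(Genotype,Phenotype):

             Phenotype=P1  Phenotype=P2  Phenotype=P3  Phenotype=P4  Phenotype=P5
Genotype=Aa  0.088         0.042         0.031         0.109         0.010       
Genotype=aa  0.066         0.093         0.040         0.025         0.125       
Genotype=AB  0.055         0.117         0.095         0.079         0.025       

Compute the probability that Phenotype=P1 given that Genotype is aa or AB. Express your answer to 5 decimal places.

P(Genotype=aa) = 0.066 + 0.093 + 0.040 + 0.025 + 0.125 = 0.349.
P(Genotype=AB) = 0.055 + 0.117 + 0.095 + 0.079 + 0.025 = 0.371.
P(Genotype ∈ {aa, AB}) = 0.349 + 0.371 = 0.720; P(Phenotype=P1, Genotype ∈ {aa, AB}) = 0.066 + 0.055 = 0.121.
P(Phenotype=P1 | Genotype ∈ {aa, AB}) = 0.121/0.720 = 0.16806.

0.16806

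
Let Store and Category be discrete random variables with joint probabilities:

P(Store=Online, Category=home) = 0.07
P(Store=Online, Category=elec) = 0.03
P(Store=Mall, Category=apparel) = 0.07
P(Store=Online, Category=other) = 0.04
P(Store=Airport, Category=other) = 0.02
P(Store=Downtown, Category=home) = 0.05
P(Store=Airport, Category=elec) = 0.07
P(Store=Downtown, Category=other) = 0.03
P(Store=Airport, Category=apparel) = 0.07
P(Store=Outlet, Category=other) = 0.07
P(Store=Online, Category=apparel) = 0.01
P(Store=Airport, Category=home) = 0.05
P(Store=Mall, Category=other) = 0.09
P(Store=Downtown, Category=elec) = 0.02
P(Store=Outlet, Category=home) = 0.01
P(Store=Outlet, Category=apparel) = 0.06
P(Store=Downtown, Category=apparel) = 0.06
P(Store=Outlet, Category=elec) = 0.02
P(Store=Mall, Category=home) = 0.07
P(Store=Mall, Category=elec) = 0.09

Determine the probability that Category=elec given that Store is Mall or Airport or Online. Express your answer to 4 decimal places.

0.2794

P(Store=Mall) = 0.07 + 0.09 + 0.07 + 0.09 = 0.32.
P(Store=Airport) = 0.07 + 0.07 + 0.05 + 0.02 = 0.21.
P(Store=Online) = 0.01 + 0.03 + 0.07 + 0.04 = 0.15.
P(Store ∈ {Mall, Airport, Online}) = 0.32 + 0.21 + 0.15 = 0.68; P(Category=elec, Store ∈ {Mall, Airport, Online}) = 0.09 + 0.07 + 0.03 = 0.19.
P(Category=elec | Store ∈ {Mall, Airport, Online}) = 0.19/0.68 = 0.2794.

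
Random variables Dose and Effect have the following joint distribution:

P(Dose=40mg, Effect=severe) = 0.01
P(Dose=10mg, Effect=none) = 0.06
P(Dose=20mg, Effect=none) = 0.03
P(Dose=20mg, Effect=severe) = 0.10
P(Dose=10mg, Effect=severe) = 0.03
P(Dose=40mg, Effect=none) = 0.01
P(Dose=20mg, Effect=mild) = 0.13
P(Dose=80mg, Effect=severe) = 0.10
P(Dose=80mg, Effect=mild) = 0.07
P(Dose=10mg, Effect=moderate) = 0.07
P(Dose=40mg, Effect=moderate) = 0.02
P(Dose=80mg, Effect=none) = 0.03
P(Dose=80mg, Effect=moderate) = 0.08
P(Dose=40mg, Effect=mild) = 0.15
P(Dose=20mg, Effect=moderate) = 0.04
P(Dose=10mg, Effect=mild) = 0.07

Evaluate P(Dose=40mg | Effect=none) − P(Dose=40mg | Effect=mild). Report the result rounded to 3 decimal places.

-0.280

P(Effect=none) = 0.06 + 0.03 + 0.01 + 0.03 = 0.13; P(Dose=40mg | Effect=none) = 0.01/0.13 = 0.0769.
P(Effect=mild) = 0.07 + 0.13 + 0.15 + 0.07 = 0.42; P(Dose=40mg | Effect=mild) = 0.15/0.42 = 0.3571.
Difference = -0.280.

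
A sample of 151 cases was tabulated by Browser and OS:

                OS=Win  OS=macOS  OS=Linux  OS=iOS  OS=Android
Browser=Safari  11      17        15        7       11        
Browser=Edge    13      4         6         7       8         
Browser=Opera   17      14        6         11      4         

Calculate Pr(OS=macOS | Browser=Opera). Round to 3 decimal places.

Total with Browser=Opera: 17 + 14 + 6 + 11 + 4 = 52.
P(OS=macOS | Browser=Opera) = 14/52 = 0.269.

0.269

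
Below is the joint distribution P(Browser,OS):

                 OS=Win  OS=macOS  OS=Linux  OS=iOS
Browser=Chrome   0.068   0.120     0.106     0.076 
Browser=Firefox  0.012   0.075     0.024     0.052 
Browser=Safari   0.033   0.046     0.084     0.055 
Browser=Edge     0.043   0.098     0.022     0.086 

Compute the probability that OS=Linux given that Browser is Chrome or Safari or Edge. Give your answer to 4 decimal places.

0.2533

P(Browser=Chrome) = 0.068 + 0.120 + 0.106 + 0.076 = 0.370.
P(Browser=Safari) = 0.033 + 0.046 + 0.084 + 0.055 = 0.218.
P(Browser=Edge) = 0.043 + 0.098 + 0.022 + 0.086 = 0.249.
P(Browser ∈ {Chrome, Safari, Edge}) = 0.370 + 0.218 + 0.249 = 0.837; P(OS=Linux, Browser ∈ {Chrome, Safari, Edge}) = 0.106 + 0.084 + 0.022 = 0.212.
P(OS=Linux | Browser ∈ {Chrome, Safari, Edge}) = 0.212/0.837 = 0.2533.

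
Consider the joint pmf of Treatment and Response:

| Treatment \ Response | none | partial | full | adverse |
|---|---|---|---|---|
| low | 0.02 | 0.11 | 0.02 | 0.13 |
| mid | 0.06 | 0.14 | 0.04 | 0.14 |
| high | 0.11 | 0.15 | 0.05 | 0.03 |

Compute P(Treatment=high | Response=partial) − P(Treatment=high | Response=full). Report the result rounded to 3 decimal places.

-0.080

P(Response=partial) = 0.11 + 0.14 + 0.15 = 0.40; P(Treatment=high | Response=partial) = 0.15/0.40 = 0.3750.
P(Response=full) = 0.02 + 0.04 + 0.05 = 0.11; P(Treatment=high | Response=full) = 0.05/0.11 = 0.4545.
Difference = -0.080.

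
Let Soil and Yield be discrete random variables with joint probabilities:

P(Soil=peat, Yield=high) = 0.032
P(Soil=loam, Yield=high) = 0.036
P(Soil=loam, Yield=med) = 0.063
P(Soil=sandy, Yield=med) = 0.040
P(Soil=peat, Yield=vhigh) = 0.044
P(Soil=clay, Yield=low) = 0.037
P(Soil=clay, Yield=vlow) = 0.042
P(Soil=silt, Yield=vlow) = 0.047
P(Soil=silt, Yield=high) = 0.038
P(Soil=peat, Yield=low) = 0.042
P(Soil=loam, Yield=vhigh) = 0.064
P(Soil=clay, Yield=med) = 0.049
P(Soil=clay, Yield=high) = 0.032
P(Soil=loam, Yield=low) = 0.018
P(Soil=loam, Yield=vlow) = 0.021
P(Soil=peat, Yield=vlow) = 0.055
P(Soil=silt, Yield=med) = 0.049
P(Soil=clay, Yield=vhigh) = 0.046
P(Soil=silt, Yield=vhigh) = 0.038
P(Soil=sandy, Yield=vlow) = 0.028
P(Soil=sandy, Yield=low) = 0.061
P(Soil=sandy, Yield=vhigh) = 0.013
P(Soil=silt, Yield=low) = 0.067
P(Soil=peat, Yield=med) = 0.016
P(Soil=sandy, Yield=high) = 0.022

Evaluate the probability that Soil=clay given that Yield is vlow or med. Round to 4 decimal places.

P(Yield=vlow) = 0.028 + 0.021 + 0.042 + 0.047 + 0.055 = 0.193.
P(Yield=med) = 0.040 + 0.063 + 0.049 + 0.049 + 0.016 = 0.217.
P(Yield ∈ {vlow, med}) = 0.193 + 0.217 = 0.410; P(Soil=clay, Yield ∈ {vlow, med}) = 0.042 + 0.049 = 0.091.
P(Soil=clay | Yield ∈ {vlow, med}) = 0.091/0.410 = 0.2220.

0.2220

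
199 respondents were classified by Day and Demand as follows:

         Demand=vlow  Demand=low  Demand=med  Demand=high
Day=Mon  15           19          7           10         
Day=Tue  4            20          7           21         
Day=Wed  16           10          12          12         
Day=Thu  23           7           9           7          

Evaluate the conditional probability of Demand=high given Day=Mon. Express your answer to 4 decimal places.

Total with Day=Mon: 15 + 19 + 7 + 10 = 51.
P(Demand=high | Day=Mon) = 10/51 = 0.1961.

0.1961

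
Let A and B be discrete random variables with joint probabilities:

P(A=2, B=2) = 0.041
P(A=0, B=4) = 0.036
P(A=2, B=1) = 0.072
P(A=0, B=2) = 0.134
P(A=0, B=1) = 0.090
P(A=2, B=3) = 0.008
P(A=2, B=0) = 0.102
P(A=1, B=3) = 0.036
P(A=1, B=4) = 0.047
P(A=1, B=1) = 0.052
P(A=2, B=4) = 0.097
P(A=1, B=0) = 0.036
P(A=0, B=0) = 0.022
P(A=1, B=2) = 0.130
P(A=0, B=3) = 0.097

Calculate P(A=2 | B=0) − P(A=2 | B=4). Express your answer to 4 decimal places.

0.0986

P(B=0) = 0.022 + 0.036 + 0.102 = 0.160; P(A=2 | B=0) = 0.102/0.160 = 0.63750.
P(B=4) = 0.036 + 0.047 + 0.097 = 0.180; P(A=2 | B=4) = 0.097/0.180 = 0.53889.
Difference = 0.0986.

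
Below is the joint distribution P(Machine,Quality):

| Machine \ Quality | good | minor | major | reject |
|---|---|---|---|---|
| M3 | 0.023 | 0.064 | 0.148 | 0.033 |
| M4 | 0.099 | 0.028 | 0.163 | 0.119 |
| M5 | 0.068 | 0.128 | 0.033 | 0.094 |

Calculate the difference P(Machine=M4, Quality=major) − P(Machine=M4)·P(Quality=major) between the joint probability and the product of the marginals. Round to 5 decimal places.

0.02230

P(Machine=M4) = 0.099 + 0.028 + 0.163 + 0.119 = 0.409.
P(Quality=major) = 0.148 + 0.163 + 0.033 = 0.344.
P(Machine=M4, Quality=major) − P(Machine=M4)P(Quality=major) = 0.163 − 0.409×0.344 = 0.02230.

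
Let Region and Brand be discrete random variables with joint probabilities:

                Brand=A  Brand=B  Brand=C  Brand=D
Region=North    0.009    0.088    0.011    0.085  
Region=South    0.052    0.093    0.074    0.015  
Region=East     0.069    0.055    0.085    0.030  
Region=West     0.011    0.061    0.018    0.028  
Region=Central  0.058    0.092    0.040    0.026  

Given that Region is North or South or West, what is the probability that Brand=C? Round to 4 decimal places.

0.1890

P(Region=North) = 0.009 + 0.088 + 0.011 + 0.085 = 0.193.
P(Region=South) = 0.052 + 0.093 + 0.074 + 0.015 = 0.234.
P(Region=West) = 0.011 + 0.061 + 0.018 + 0.028 = 0.118.
P(Region ∈ {North, South, West}) = 0.193 + 0.234 + 0.118 = 0.545; P(Brand=C, Region ∈ {North, South, West}) = 0.011 + 0.074 + 0.018 = 0.103.
P(Brand=C | Region ∈ {North, South, West}) = 0.103/0.545 = 0.1890.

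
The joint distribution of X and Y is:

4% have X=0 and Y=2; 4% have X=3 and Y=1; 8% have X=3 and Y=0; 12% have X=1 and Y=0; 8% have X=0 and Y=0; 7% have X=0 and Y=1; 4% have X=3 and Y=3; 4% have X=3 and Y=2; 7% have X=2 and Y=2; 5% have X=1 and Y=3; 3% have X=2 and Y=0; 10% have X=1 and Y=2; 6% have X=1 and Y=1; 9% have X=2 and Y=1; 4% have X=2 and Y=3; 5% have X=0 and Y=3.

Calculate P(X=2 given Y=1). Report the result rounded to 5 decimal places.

0.34615

P(Y=1) = 0.07 + 0.06 + 0.09 + 0.04 = 0.26.
P(X=2 | Y=1) = 0.09/0.26 = 0.34615.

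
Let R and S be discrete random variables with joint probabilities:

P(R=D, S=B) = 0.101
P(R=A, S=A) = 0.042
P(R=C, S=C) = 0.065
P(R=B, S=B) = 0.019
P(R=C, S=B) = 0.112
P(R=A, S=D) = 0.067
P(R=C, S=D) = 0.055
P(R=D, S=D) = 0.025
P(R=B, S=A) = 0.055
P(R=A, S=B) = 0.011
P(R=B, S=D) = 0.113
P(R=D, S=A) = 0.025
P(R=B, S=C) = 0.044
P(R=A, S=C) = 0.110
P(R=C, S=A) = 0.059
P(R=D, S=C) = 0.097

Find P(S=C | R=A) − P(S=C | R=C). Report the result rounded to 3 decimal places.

0.255

P(R=A) = 0.042 + 0.011 + 0.110 + 0.067 = 0.230; P(S=C | R=A) = 0.110/0.230 = 0.4783.
P(R=C) = 0.059 + 0.112 + 0.065 + 0.055 = 0.291; P(S=C | R=C) = 0.065/0.291 = 0.2234.
Difference = 0.255.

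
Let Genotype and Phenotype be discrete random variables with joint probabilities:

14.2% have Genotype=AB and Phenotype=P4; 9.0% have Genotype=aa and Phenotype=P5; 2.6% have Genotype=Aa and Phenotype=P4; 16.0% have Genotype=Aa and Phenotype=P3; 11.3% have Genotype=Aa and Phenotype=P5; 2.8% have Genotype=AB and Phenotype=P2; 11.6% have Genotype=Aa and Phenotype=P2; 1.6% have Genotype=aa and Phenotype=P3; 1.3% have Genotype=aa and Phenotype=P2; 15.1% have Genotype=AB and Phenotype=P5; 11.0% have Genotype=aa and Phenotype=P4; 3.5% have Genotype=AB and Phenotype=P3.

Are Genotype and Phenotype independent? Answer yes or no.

no

P(Genotype=Aa) = 0.415 and P(Phenotype=P4) = 0.278, so their product is 0.11537, but P(Genotype=Aa, Phenotype=P4) = 0.026. Since these differ, Genotype and Phenotype are not independent.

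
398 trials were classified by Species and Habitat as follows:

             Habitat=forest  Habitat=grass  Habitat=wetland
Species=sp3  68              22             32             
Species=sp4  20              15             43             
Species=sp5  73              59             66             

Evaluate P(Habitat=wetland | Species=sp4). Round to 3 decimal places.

Total with Species=sp4: 20 + 15 + 43 = 78.
P(Habitat=wetland | Species=sp4) = 43/78 = 0.551.

0.551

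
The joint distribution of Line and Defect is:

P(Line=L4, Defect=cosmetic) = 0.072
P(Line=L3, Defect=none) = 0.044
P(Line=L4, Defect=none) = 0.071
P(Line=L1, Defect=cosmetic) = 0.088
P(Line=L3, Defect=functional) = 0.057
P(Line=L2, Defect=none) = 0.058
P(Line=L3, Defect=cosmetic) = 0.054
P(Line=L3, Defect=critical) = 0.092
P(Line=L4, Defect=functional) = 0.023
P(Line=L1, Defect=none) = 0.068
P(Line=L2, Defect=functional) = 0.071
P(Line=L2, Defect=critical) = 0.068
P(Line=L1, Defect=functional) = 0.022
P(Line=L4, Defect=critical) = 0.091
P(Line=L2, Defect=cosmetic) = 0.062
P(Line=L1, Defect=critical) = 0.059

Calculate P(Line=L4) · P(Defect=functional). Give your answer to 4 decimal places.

P(Line=L4) = 0.071 + 0.072 + 0.023 + 0.091 = 0.257.
P(Defect=functional) = 0.022 + 0.071 + 0.057 + 0.023 = 0.173.
Product: 0.257 × 0.173 = 0.0445.

0.0445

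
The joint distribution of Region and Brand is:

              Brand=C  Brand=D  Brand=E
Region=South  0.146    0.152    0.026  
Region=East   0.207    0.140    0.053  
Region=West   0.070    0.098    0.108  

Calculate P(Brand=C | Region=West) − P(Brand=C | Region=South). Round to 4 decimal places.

-0.1970

P(Region=West) = 0.070 + 0.098 + 0.108 = 0.276; P(Brand=C | Region=West) = 0.070/0.276 = 0.25362.
P(Region=South) = 0.146 + 0.152 + 0.026 = 0.324; P(Brand=C | Region=South) = 0.146/0.324 = 0.45062.
Difference = -0.1970.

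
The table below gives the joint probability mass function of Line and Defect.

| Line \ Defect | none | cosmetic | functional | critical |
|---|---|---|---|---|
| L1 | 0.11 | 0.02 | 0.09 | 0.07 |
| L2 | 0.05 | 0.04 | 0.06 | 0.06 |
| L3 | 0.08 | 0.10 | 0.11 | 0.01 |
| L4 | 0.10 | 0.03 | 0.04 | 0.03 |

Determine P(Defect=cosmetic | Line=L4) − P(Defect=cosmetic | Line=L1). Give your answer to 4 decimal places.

0.0810

P(Line=L4) = 0.10 + 0.03 + 0.04 + 0.03 = 0.20; P(Defect=cosmetic | Line=L4) = 0.03/0.20 = 0.15000.
P(Line=L1) = 0.11 + 0.02 + 0.09 + 0.07 = 0.29; P(Defect=cosmetic | Line=L1) = 0.02/0.29 = 0.06897.
Difference = 0.0810.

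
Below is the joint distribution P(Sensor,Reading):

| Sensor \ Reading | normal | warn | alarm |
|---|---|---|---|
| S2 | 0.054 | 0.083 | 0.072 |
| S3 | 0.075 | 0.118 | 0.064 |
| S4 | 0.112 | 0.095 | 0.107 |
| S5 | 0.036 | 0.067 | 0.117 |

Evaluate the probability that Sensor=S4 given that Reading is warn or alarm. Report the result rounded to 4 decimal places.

P(Reading=warn) = 0.083 + 0.118 + 0.095 + 0.067 = 0.363.
P(Reading=alarm) = 0.072 + 0.064 + 0.107 + 0.117 = 0.360.
P(Reading ∈ {warn, alarm}) = 0.363 + 0.360 = 0.723; P(Sensor=S4, Reading ∈ {warn, alarm}) = 0.095 + 0.107 = 0.202.
P(Sensor=S4 | Reading ∈ {warn, alarm}) = 0.202/0.723 = 0.2794.

0.2794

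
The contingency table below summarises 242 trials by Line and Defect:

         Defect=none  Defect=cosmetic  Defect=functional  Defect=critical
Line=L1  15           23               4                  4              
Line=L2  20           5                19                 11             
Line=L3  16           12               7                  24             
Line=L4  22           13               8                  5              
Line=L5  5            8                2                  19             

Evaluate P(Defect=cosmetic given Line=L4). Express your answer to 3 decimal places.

0.271

Total with Line=L4: 22 + 13 + 8 + 5 = 48.
P(Defect=cosmetic | Line=L4) = 13/48 = 0.271.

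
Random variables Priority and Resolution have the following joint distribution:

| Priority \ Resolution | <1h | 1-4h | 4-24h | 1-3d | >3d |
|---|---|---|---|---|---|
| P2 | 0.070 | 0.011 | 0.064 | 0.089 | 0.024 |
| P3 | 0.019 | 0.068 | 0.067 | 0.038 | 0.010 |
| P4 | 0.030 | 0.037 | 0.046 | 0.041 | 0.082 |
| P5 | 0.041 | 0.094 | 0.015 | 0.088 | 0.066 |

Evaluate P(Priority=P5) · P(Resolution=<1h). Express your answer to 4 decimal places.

P(Priority=P5) = 0.041 + 0.094 + 0.015 + 0.088 + 0.066 = 0.304.
P(Resolution=<1h) = 0.070 + 0.019 + 0.030 + 0.041 = 0.160.
Product: 0.304 × 0.160 = 0.0486.

0.0486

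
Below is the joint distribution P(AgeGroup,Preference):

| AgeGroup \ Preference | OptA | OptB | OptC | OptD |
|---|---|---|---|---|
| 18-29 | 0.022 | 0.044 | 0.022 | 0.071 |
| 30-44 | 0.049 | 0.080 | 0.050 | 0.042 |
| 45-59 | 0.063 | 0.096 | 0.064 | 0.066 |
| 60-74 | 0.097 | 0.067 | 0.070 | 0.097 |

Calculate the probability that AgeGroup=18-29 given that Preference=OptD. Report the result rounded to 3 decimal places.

0.257

P(Preference=OptD) = 0.071 + 0.042 + 0.066 + 0.097 = 0.276.
P(AgeGroup=18-29 | Preference=OptD) = 0.071/0.276 = 0.257.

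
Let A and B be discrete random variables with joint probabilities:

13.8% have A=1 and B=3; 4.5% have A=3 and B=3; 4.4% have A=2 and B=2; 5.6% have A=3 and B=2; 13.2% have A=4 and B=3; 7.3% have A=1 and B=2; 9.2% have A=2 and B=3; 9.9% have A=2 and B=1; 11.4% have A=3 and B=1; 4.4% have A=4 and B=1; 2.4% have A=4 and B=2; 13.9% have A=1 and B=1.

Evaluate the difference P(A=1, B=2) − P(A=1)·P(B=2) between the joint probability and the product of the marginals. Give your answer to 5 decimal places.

0.00405

P(A=1) = 0.139 + 0.073 + 0.138 = 0.350.
P(B=2) = 0.073 + 0.044 + 0.056 + 0.024 = 0.197.
P(A=1, B=2) − P(A=1)P(B=2) = 0.073 − 0.350×0.197 = 0.00405.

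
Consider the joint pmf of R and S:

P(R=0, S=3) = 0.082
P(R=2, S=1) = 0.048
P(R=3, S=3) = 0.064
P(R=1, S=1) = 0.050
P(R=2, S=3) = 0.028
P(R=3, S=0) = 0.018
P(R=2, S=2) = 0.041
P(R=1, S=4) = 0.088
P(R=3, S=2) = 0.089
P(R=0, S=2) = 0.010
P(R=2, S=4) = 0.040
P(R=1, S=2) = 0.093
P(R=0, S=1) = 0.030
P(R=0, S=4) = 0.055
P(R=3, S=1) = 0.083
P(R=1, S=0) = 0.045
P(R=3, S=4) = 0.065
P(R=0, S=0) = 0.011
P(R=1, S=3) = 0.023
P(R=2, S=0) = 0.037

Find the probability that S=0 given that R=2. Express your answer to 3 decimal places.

P(R=2) = 0.037 + 0.048 + 0.041 + 0.028 + 0.040 = 0.194.
P(S=0 | R=2) = 0.037/0.194 = 0.191.

0.191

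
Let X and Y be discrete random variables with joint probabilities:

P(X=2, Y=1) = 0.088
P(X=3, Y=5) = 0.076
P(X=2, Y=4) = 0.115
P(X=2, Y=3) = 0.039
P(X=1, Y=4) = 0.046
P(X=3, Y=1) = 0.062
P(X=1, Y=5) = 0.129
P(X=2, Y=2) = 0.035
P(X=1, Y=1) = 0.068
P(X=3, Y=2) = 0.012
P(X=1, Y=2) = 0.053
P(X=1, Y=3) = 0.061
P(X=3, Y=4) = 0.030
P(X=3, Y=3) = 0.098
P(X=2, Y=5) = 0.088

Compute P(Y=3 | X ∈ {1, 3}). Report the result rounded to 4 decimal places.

P(X=1) = 0.068 + 0.053 + 0.061 + 0.046 + 0.129 = 0.357.
P(X=3) = 0.062 + 0.012 + 0.098 + 0.030 + 0.076 = 0.278.
P(X ∈ {1, 3}) = 0.357 + 0.278 = 0.635; P(Y=3, X ∈ {1, 3}) = 0.061 + 0.098 = 0.159.
P(Y=3 | X ∈ {1, 3}) = 0.159/0.635 = 0.2504.

0.2504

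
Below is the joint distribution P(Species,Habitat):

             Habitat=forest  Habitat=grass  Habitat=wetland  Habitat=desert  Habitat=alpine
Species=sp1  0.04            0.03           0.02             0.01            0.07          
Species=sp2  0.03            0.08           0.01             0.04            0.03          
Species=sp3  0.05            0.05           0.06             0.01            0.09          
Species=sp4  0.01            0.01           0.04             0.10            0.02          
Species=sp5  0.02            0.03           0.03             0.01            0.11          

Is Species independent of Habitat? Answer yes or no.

no

P(Species=sp4) = 0.18 and P(Habitat=desert) = 0.17, so their product is 0.0306, but P(Species=sp4, Habitat=desert) = 0.10. Since these differ, Species and Habitat are not independent.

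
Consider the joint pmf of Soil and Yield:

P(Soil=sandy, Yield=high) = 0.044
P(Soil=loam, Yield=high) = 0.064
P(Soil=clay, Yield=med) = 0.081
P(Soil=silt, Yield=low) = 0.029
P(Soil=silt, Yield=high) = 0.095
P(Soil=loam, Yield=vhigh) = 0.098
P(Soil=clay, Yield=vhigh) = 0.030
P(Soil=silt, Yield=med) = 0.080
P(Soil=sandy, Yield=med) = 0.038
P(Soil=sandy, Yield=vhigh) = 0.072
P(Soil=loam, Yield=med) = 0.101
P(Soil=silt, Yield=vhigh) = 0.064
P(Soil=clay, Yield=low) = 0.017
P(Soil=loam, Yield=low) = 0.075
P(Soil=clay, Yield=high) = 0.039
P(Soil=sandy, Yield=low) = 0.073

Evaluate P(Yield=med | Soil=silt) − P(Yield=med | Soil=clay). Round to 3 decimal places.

-0.187

P(Soil=silt) = 0.029 + 0.080 + 0.095 + 0.064 = 0.268; P(Yield=med | Soil=silt) = 0.080/0.268 = 0.2985.
P(Soil=clay) = 0.017 + 0.081 + 0.039 + 0.030 = 0.167; P(Yield=med | Soil=clay) = 0.081/0.167 = 0.4850.
Difference = -0.187.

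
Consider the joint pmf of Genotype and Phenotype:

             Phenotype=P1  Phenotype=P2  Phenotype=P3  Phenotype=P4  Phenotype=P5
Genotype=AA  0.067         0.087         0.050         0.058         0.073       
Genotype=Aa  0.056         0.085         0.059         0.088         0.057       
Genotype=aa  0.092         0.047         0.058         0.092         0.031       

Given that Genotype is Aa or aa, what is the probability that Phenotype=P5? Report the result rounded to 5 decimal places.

P(Genotype=Aa) = 0.056 + 0.085 + 0.059 + 0.088 + 0.057 = 0.345.
P(Genotype=aa) = 0.092 + 0.047 + 0.058 + 0.092 + 0.031 = 0.320.
P(Genotype ∈ {Aa, aa}) = 0.345 + 0.320 = 0.665; P(Phenotype=P5, Genotype ∈ {Aa, aa}) = 0.057 + 0.031 = 0.088.
P(Phenotype=P5 | Genotype ∈ {Aa, aa}) = 0.088/0.665 = 0.13233.

0.13233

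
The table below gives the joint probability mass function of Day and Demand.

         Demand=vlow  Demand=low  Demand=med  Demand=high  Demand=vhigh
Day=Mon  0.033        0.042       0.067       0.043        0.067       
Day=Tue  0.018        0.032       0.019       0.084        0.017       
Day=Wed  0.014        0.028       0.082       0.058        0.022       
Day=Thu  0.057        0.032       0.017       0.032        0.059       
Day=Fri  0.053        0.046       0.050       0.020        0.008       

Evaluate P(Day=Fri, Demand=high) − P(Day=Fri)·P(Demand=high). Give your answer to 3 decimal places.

-0.022

P(Day=Fri) = 0.053 + 0.046 + 0.050 + 0.020 + 0.008 = 0.177.
P(Demand=high) = 0.043 + 0.084 + 0.058 + 0.032 + 0.020 = 0.237.
P(Day=Fri, Demand=high) − P(Day=Fri)P(Demand=high) = 0.020 − 0.177×0.237 = -0.022.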